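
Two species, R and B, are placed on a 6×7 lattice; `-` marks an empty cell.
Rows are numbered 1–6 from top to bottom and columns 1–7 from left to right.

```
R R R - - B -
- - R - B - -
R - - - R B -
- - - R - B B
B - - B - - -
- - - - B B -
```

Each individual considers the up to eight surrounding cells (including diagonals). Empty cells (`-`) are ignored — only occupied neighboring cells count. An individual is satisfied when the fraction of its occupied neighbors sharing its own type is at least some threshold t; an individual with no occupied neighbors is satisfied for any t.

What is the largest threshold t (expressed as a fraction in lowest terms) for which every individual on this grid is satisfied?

(1,1)R 1/1
(1,2)R 3/3
(1,3)R 2/2
(1,6)B 1/1
(2,3)R 2/2
(2,5)B 2/3
(3,1)R — no occupied neighbors
(3,5)R 1/4
(3,6)B 3/4
(4,4)R 1/2
(4,6)B 2/3
(4,7)B 2/2
(5,1)B — no occupied neighbors
(5,4)B 1/2
(6,5)B 2/2
(6,6)B 1/1
The smallest same-type fraction is 1/4 at (3,5), which reduces to 1/4. Any threshold above that leaves this individual unsatisfied.

1/4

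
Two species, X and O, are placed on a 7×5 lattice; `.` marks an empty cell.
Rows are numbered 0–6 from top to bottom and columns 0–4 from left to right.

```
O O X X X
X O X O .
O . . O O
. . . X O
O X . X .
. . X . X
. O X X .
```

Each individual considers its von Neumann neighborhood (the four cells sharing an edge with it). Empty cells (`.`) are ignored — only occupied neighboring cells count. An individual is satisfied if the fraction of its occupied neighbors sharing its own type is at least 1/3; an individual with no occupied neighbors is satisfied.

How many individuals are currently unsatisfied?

5

Row 0: (0,0)O 1/2 satisfied · (0,1)O 2/3 satisfied · (0,2)X 2/3 satisfied · (0,3)X 2/3 satisfied · (0,4)X 1/1 satisfied
Row 1: (1,0)X 0/3 not · (1,1)O 1/3 satisfied · (1,2)X 1/3 satisfied · (1,3)O 1/3 satisfied
Row 2: (2,0)O 0/1 not · (2,3)O 2/3 satisfied · (2,4)O 2/2 satisfied
Row 3: (3,3)X 1/3 satisfied · (3,4)O 1/2 satisfied
Row 4: (4,0)O 0/1 not · (4,1)X 0/1 not · (4,3)X 1/1 satisfied
Row 5: (5,2)X 1/1 satisfied · (5,4)X 0/0 satisfied
Row 6: (6,1)O 0/1 not · (6,2)X 2/3 satisfied · (6,3)X 1/1 satisfied
Unsatisfied: (1,0), (2,0), (4,0), (4,1), (6,1) — 5 in total.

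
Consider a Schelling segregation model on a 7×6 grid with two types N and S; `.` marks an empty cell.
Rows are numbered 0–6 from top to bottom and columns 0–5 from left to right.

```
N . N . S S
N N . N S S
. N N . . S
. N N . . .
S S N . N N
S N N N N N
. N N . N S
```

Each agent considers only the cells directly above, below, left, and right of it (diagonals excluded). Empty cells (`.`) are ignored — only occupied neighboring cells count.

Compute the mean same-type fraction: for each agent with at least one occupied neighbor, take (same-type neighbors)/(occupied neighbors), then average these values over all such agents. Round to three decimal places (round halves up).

0.801

Row 0: (0,0)N 1/1 · (0,2)N — no occupied neighbors · (0,4)S 2/2 · (0,5)S 2/2
Row 1: (1,0)N 2/2 · (1,1)N 2/2 · (1,3)N 0/1 · (1,4)S 2/3 · (1,5)S 3/3
Row 2: (2,1)N 3/3 · (2,2)N 2/2 · (2,5)S 1/1
Row 3: (3,1)N 2/3 · (3,2)N 3/3
Row 4: (4,0)S 2/2 · (4,1)S 1/4 · (4,2)N 2/3 · (4,4)N 2/2 · (4,5)N 2/2
Row 5: (5,0)S 1/2 · (5,1)N 2/4 · (5,2)N 4/4 · (5,3)N 2/2 · (5,4)N 4/4 · (5,5)N 2/3
Row 6: (6,1)N 2/2 · (6,2)N 2/2 · (6,4)N 1/2 · (6,5)S 0/2
Sum over 28 agents: 1/1 + 2/2 + 2/2 + 2/2 + 2/2 + 0/1 + 2/3 + 3/3 + 3/3 + 2/2 + 1/1 + 2/3 + 3/3 + 2/2 + 1/4 + 2/3 + 2/2 + 2/2 + 1/2 + 2/4 + 4/4 + 2/2 + 4/4 + 2/3 + 2/2 + 2/2 + 1/2 + 0/2 = 269/12; mean = 269/12 ÷ 28 = 269/336 = 0.800595… → 0.801.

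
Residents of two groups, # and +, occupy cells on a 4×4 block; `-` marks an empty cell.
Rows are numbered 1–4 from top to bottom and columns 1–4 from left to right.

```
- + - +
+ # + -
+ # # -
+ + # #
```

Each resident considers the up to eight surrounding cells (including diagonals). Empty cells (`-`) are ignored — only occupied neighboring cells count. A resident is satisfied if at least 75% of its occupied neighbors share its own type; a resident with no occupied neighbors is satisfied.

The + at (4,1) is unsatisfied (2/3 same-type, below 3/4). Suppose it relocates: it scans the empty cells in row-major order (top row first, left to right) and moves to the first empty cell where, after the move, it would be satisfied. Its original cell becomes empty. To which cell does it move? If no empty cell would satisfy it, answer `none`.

Vacating (4,1). Empty cells in order:
  (1,1): 2/3 same-type → still unsatisfied.
  (1,3): 3/4 same-type → satisfied — stop here.

(1,3)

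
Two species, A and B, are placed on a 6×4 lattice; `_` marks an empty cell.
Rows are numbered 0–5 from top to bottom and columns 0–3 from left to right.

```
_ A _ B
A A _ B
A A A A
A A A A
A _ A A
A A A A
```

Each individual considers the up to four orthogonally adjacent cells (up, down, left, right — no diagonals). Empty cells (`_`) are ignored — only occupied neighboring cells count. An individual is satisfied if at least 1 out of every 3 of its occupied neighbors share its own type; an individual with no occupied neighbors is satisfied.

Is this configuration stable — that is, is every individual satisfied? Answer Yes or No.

(0,1)A 1/1 satisfied
(0,3)B 1/1 satisfied
(1,0)A 2/2 satisfied
(1,1)A 3/3 satisfied
(1,3)B 1/2 satisfied
(2,0)A 3/3 satisfied
(2,1)A 4/4 satisfied
(2,2)A 3/3 satisfied
(2,3)A 2/3 satisfied
(3,0)A 3/3 satisfied
(3,1)A 3/3 satisfied
(3,2)A 4/4 satisfied
(3,3)A 3/3 satisfied
(4,0)A 2/2 satisfied
(4,2)A 3/3 satisfied
(4,3)A 3/3 satisfied
(5,0)A 2/2 satisfied
(5,1)A 2/2 satisfied
(5,2)A 3/3 satisfied
(5,3)A 2/2 satisfied
All meet the threshold, so the configuration is stable.

Yes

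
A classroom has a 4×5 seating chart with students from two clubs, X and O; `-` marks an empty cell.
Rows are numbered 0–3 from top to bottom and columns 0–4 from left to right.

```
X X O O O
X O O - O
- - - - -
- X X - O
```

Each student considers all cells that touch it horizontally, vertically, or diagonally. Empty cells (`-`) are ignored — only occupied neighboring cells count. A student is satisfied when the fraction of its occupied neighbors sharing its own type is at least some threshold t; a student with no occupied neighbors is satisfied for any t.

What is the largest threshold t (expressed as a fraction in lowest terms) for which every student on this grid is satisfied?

(0,0)X 2/3
(0,1)X 2/5
(0,2)O 3/4
(0,3)O 4/4
(0,4)O 2/2
(1,0)X 2/3
(1,1)O 2/5
(1,2)O 3/4
(1,4)O 2/2
(3,1)X 1/1
(3,2)X 1/1
(3,4)O — no occupied neighbors
The smallest same-type fraction is 2/5 at (0,1), which reduces to 2/5. Any threshold above that leaves this student unsatisfied.

2/5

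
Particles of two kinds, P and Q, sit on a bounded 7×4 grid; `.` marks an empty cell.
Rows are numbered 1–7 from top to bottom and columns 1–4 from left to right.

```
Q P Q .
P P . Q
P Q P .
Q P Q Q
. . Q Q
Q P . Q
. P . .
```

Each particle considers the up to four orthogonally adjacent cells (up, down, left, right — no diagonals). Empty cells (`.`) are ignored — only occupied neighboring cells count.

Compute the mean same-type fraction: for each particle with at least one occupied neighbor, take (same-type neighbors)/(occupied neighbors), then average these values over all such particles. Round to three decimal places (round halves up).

(1,1)Q 0/2
(1,2)P 1/3
(1,3)Q 0/1
(2,1)P 2/3
(2,2)P 2/3
(2,4)Q — no occupied neighbors
(3,1)P 1/3
(3,2)Q 0/4
(3,3)P 0/2
(4,1)Q 0/2
(4,2)P 0/3
(4,3)Q 2/4
(4,4)Q 2/2
(5,3)Q 2/2
(5,4)Q 3/3
(6,1)Q 0/1
(6,2)P 1/2
(6,4)Q 1/1
(7,2)P 1/1
Sum over 18 particles: 0/2 + 1/3 + 0/1 + 2/3 + 2/3 + 1/3 + 0/4 + 0/2 + 0/2 + 0/3 + 2/4 + 2/2 + 2/2 + 3/3 + 0/1 + 1/2 + 1/1 + 1/1 = 8; mean = 8 ÷ 18 = 4/9 = 0.444444… → 0.444.

0.444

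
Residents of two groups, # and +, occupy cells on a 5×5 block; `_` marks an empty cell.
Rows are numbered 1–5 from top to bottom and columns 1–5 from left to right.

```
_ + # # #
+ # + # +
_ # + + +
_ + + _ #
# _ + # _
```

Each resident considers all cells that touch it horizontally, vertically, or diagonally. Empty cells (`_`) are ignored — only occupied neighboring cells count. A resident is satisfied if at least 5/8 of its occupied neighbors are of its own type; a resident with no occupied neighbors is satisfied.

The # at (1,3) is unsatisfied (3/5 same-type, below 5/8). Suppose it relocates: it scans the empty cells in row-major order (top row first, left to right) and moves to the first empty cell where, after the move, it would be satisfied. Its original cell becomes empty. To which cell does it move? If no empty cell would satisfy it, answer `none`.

(4,1)

Vacating (1,3). Empty cells in order:
  (1,1): 1/3 same-type → still unsatisfied.
  (3,1): 2/4 same-type → still unsatisfied.
  (4,1): 2/3 same-type → satisfied — stop here.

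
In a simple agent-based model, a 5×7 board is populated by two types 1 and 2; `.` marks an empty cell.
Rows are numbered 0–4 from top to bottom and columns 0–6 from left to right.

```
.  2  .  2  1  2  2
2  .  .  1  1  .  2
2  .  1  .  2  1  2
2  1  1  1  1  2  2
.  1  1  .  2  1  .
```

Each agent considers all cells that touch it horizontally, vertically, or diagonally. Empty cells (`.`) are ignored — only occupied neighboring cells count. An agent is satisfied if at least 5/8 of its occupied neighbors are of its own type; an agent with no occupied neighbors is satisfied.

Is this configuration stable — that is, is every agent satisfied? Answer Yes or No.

Row 0: (0,1)2 1/1 ✓ · (0,3)2 0/3 ✗ · (0,4)1 2/4 ✗ · (0,5)2 2/4 ✗ · (0,6)2 2/2 ✓
Row 1: (1,0)2 2/2 ✓ · (1,3)1 3/5 ✗ · (1,4)1 3/6 ✗ · (1,6)2 3/4 ✓
Row 2: (2,0)2 2/3 ✓ · (2,2)1 4/4 ✓ · (2,4)2 1/6 ✗ · (2,5)1 2/7 ✗ · (2,6)2 3/4 ✓
Row 3: (3,0)2 1/3 ✗ · (3,1)1 4/6 ✓ · (3,2)1 5/5 ✓ · (3,3)1 4/6 ✓ · (3,4)1 3/6 ✗ · (3,5)2 4/7 ✗ · (3,6)2 2/4 ✗
Row 4: (4,1)1 3/4 ✓ · (4,2)1 4/4 ✓ · (4,4)2 1/4 ✗ · (4,5)1 1/4 ✗
For instance (0,3) has only 0/3 same-type neighbors, below 5/8.

No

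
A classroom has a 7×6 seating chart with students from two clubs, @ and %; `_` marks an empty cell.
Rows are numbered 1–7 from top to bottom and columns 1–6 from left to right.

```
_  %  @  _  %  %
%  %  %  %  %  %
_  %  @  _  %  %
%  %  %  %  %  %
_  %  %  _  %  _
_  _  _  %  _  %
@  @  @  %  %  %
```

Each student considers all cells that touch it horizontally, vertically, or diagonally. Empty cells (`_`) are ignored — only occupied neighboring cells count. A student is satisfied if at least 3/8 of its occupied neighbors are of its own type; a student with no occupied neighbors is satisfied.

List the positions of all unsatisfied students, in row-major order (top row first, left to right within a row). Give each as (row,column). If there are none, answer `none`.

Row 1: (1,2)% 3/4 satisfied · (1,3)@ 0/4 not · (1,5)% 4/4 satisfied · (1,6)% 3/3 satisfied
Row 2: (2,1)% 3/3 satisfied · (2,2)% 4/6 satisfied · (2,3)% 4/6 satisfied · (2,4)% 4/6 satisfied · (2,5)% 6/6 satisfied · (2,6)% 5/5 satisfied
Row 3: (3,2)% 6/7 satisfied · (3,3)@ 0/7 not · (3,5)% 7/7 satisfied · (3,6)% 5/5 satisfied
Row 4: (4,1)% 3/3 satisfied · (4,2)% 5/6 satisfied · (4,3)% 5/6 satisfied · (4,4)% 5/6 satisfied · (4,5)% 5/5 satisfied · (4,6)% 4/4 satisfied
Row 5: (5,2)% 4/4 satisfied · (5,3)% 5/5 satisfied · (5,5)% 5/5 satisfied
Row 6: (6,4)% 4/5 satisfied · (6,6)% 3/3 satisfied
Row 7: (7,1)@ 1/1 satisfied · (7,2)@ 2/2 satisfied · (7,3)@ 1/3 not · (7,4)% 2/3 satisfied · (7,5)% 4/4 satisfied · (7,6)% 2/2 satisfied

(1,3), (3,3), (7,3)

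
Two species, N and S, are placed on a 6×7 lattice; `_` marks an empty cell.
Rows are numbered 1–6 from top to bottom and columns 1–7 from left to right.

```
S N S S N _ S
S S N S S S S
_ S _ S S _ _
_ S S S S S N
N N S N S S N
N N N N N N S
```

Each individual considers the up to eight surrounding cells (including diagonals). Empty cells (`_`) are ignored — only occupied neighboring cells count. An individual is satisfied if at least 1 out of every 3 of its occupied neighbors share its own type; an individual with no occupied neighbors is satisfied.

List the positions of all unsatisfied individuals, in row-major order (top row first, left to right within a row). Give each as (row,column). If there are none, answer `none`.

(1,2), (1,5), (2,3)

Row 1: (1,1)S 2/3 ✓ · (1,2)N 1/5 ✗ · (1,3)S 3/5 ✓ · (1,4)S 3/5 ✓ · (1,5)N 0/4 ✗ · (1,7)S 2/2 ✓
Row 2: (2,1)S 3/4 ✓ · (2,2)S 4/6 ✓ · (2,3)N 1/7 ✗ · (2,4)S 5/7 ✓ · (2,5)S 5/6 ✓ · (2,6)S 4/5 ✓ · (2,7)S 2/2 ✓
Row 3: (3,2)S 4/5 ✓ · (3,4)S 6/7 ✓ · (3,5)S 7/7 ✓
Row 4: (4,2)S 3/5 ✓ · (4,3)S 5/7 ✓ · (4,4)S 6/7 ✓ · (4,5)S 6/7 ✓ · (4,6)S 4/6 ✓ · (4,7)N 1/3 ✓
Row 5: (5,1)N 3/4 ✓ · (5,2)N 4/7 ✓ · (5,3)S 3/8 ✓ · (5,4)N 3/8 ✓ · (5,5)S 4/8 ✓ · (5,6)S 4/8 ✓ · (5,7)N 2/5 ✓
Row 6: (6,1)N 3/3 ✓ · (6,2)N 4/5 ✓ · (6,3)N 4/5 ✓ · (6,4)N 3/5 ✓ · (6,5)N 3/5 ✓ · (6,6)N 2/5 ✓ · (6,7)S 1/3 ✓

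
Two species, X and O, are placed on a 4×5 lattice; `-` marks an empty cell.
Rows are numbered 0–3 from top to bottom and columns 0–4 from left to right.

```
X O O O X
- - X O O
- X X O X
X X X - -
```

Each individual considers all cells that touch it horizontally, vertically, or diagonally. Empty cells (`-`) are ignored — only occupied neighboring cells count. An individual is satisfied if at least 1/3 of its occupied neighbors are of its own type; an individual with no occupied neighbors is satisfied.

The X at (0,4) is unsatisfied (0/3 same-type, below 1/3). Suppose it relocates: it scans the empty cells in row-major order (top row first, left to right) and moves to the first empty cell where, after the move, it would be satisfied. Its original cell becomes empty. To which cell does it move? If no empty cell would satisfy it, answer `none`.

(1,0)

Vacating (0,4). Empty cells in order:
  (1,0): 2/3 same-type → satisfied — stop here.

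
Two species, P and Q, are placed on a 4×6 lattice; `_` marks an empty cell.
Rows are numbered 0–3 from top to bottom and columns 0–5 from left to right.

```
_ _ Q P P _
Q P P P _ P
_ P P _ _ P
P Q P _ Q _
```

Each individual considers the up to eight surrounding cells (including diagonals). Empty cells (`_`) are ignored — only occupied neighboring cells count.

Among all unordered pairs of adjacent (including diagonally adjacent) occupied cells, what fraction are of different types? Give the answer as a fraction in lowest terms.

Scan each occupied cell's neighbors to the right and below (and the two forward diagonals) so each pair is counted once.
Row 0: Q(0,2)–P(0,3)≠ Q(0,2)–P(1,2)≠ Q(0,2)–P(1,3)≠ Q(0,2)–P(1,1)≠ P(0,3)–P(0,4)= P(0,3)–P(1,3)= P(0,3)–P(1,2)= P(0,4)–P(1,5)= P(0,4)–P(1,3)=  → 4/9 unlike.
Row 1: Q(1,0)–P(1,1)≠ Q(1,0)–P(2,1)≠ P(1,1)–P(1,2)= P(1,1)–P(2,1)= P(1,1)–P(2,2)= P(1,2)–P(1,3)= P(1,2)–P(2,2)= P(1,2)–P(2,1)= P(1,3)–P(2,2)= P(1,5)–P(2,5)=  → 2/10 unlike.
Row 2: P(2,1)–P(2,2)= P(2,1)–Q(3,1)≠ P(2,1)–P(3,2)= P(2,1)–P(3,0)= P(2,2)–P(3,2)= P(2,2)–Q(3,1)≠ P(2,5)–Q(3,4)≠  → 3/7 unlike.
Row 3: P(3,0)–Q(3,1)≠ Q(3,1)–P(3,2)≠  → 2/2 unlike.
Total adjacent occupied pairs: 28; unlike-type pairs: 11.
11/28 is already in lowest terms.

11/28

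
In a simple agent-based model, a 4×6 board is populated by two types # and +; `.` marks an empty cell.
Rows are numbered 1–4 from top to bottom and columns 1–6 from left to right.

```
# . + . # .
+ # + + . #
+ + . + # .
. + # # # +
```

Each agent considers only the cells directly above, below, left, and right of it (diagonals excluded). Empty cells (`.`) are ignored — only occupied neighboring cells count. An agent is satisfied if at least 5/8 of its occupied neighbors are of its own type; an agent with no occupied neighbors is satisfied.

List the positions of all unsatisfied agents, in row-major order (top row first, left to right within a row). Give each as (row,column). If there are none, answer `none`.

(1,1), (2,1), (2,2), (3,4), (3,5), (4,2), (4,3), (4,6)

Row 1: (1,1)# 0/1 not · (1,3)+ 1/1 satisfied · (1,5)# 0/0 satisfied
Row 2: (2,1)+ 1/3 not · (2,2)# 0/3 not · (2,3)+ 2/3 satisfied · (2,4)+ 2/2 satisfied · (2,6)# 0/0 satisfied
Row 3: (3,1)+ 2/2 satisfied · (3,2)+ 2/3 satisfied · (3,4)+ 1/3 not · (3,5)# 1/2 not
Row 4: (4,2)+ 1/2 not · (4,3)# 1/2 not · (4,4)# 2/3 satisfied · (4,5)# 2/3 satisfied · (4,6)+ 0/1 not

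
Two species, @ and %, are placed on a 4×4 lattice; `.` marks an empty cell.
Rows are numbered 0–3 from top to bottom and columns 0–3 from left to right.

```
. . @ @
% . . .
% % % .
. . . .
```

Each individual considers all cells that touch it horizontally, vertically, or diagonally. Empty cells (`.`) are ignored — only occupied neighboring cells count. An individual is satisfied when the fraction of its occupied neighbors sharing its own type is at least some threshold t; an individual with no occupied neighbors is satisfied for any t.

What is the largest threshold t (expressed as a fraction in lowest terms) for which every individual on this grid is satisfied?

1/1

(0,2)@ 1/1
(0,3)@ 1/1
(1,0)% 2/2
(2,0)% 2/2
(2,1)% 3/3
(2,2)% 1/1
The smallest same-type fraction is 1/1 at (0,2), which reduces to 1/1. Any threshold above that leaves this individual unsatisfied.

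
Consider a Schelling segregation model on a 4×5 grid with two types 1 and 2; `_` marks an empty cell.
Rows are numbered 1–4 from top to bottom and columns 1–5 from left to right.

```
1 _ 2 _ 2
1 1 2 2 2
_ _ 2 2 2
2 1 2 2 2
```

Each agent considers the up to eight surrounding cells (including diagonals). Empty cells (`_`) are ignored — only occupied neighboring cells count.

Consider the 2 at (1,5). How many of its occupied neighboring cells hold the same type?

Occupied neighbors of (1,5): (2,4)=2, (2,5)=2.
Same type (2): 2 of 2.

2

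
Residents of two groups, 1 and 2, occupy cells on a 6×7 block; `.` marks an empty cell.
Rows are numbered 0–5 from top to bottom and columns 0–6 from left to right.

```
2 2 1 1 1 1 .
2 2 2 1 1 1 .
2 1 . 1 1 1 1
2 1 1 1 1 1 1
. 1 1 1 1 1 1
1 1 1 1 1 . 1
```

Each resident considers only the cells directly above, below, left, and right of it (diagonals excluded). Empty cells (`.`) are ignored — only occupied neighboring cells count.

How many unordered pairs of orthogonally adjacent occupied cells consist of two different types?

6

Scan each occupied cell's neighbors to the right and below so each pair is counted once.
From row 0: 2 unlike of 11 pairs (running 2/11).
From row 1: 2 unlike of 10 pairs (running 4/21).
From row 2: 1 unlike of 10 pairs (running 5/31).
From row 3: 1 unlike of 12 pairs (running 6/43).
From row 4: 0 unlike of 10 pairs (running 6/53).
From row 5: 0 unlike of 4 pairs (running 6/57).
Total adjacent occupied pairs: 57; unlike-type pairs: 6.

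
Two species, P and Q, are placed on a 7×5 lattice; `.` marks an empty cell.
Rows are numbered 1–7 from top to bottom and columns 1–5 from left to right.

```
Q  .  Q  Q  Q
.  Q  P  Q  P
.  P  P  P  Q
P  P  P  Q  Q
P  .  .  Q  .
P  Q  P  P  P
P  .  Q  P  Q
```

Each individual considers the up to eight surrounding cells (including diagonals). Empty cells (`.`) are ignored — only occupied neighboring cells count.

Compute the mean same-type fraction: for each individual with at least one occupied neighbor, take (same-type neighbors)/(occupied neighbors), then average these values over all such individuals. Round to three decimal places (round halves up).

Row 1: (1,1)Q 1/1 · (1,3)Q 3/4 · (1,4)Q 3/5 · (1,5)Q 2/3
Row 2: (2,2)Q 2/5 · (2,3)P 3/7 · (2,4)Q 4/8 · (2,5)P 1/5
Row 3: (3,2)P 5/6 · (3,3)P 5/8 · (3,4)P 4/8 · (3,5)Q 3/5
Row 4: (4,1)P 3/3 · (4,2)P 5/5 · (4,3)P 4/6 · (4,4)Q 3/6 · (4,5)Q 3/4
Row 5: (5,1)P 3/4 · (5,4)Q 2/6
Row 6: (6,1)P 2/3 · (6,2)Q 1/5 · (6,3)P 2/5 · (6,4)P 3/6 · (6,5)P 2/4
Row 7: (7,1)P 1/2 · (7,3)Q 1/4 · (7,4)P 3/5 · (7,5)Q 0/3
Sum over 28 individuals: 1/1 + 3/4 + 3/5 + 2/3 + 2/5 + 3/7 + 4/8 + 1/5 + 5/6 + 5/8 + 4/8 + 3/5 + 3/3 + 5/5 + 4/6 + 3/6 + 3/4 + 3/4 + 2/6 + 2/3 + 1/5 + 2/5 + 3/6 + 2/4 + 1/2 + 1/4 + 3/5 + 0/3 = 2641/168; mean = 2641/168 ÷ 28 = 2641/4704 = 0.561437… → 0.561.

0.561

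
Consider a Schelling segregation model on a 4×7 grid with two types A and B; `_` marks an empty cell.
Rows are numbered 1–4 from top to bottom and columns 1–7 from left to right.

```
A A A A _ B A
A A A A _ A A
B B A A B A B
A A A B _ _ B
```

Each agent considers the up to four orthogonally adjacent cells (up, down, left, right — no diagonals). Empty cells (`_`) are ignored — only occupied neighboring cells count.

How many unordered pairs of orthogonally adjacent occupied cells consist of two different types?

Scan each occupied cell's neighbors to the right and below so each pair is counted once.
Row 1: A(1,1)–A(1,2)= A(1,1)–A(2,1)= A(1,2)–A(1,3)= A(1,2)–A(2,2)= A(1,3)–A(1,4)= A(1,3)–A(2,3)= A(1,4)–A(2,4)= B(1,6)–A(1,7)≠ B(1,6)–A(2,6)≠ A(1,7)–A(2,7)=  → 2/10 unlike.
Row 2: A(2,1)–A(2,2)= A(2,1)–B(3,1)≠ A(2,2)–A(2,3)= A(2,2)–B(3,2)≠ A(2,3)–A(2,4)= A(2,3)–A(3,3)= A(2,4)–A(3,4)= A(2,6)–A(2,7)= A(2,6)–A(3,6)= A(2,7)–B(3,7)≠  → 3/10 unlike.
Row 3: B(3,1)–B(3,2)= B(3,1)–A(4,1)≠ B(3,2)–A(3,3)≠ B(3,2)–A(4,2)≠ A(3,3)–A(3,4)= A(3,3)–A(4,3)= A(3,4)–B(3,5)≠ A(3,4)–B(4,4)≠ B(3,5)–A(3,6)≠ A(3,6)–B(3,7)≠ B(3,7)–B(4,7)=  → 7/11 unlike.
Row 4: A(4,1)–A(4,2)= A(4,2)–A(4,3)= A(4,3)–B(4,4)≠  → 1/3 unlike.
Total adjacent occupied pairs: 34; unlike-type pairs: 13.

13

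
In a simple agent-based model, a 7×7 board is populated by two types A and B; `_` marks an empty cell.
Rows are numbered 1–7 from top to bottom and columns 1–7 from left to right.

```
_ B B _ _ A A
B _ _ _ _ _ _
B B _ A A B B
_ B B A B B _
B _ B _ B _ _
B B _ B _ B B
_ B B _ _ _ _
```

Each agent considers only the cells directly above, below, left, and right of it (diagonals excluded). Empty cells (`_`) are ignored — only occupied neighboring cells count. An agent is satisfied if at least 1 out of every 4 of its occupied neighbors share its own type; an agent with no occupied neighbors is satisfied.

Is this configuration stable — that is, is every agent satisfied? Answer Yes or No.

(1,2)B 1/1 ✓
(1,3)B 1/1 ✓
(1,6)A 1/1 ✓
(1,7)A 1/1 ✓
(2,1)B 1/1 ✓
(3,1)B 2/2 ✓
(3,2)B 2/2 ✓
(3,4)A 2/2 ✓
(3,5)A 1/3 ✓
(3,6)B 2/3 ✓
(3,7)B 1/1 ✓
(4,2)B 2/2 ✓
(4,3)B 2/3 ✓
(4,4)A 1/3 ✓
(4,5)B 2/4 ✓
(4,6)B 2/2 ✓
(5,1)B 1/1 ✓
(5,3)B 1/1 ✓
(5,5)B 1/1 ✓
(6,1)B 2/2 ✓
(6,2)B 2/2 ✓
(6,4)B 0/0 ✓
(6,6)B 1/1 ✓
(6,7)B 1/1 ✓
(7,2)B 2/2 ✓
(7,3)B 1/1 ✓
All meet the threshold, so the configuration is stable.

Yes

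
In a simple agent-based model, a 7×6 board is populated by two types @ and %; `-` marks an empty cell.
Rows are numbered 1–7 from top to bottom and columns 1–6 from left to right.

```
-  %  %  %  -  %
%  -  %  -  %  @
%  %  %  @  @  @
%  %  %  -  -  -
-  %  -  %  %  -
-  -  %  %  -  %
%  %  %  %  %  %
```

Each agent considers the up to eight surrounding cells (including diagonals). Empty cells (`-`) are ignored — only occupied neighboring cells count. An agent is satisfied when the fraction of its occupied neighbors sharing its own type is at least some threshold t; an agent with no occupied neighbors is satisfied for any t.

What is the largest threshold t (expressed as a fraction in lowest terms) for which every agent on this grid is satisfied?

1/5

(1,2)% 3/3
(1,3)% 3/3
(1,4)% 3/3
(1,6)% 1/2
(2,1)% 3/3
(2,3)% 5/6
(2,5)% 2/6
(2,6)@ 2/4
(3,1)% 4/4
(3,2)% 7/7
(3,3)% 4/5
(3,4)@ 1/5
(3,5)@ 3/4
(3,6)@ 2/3
(4,1)% 4/4
(4,2)% 6/6
(4,3)% 5/6
(5,2)% 4/4
(5,4)% 4/4
(5,5)% 3/3
(6,3)% 6/6
(6,4)% 6/6
(6,6)% 3/3
(7,1)% 1/1
(7,2)% 3/3
(7,3)% 4/4
(7,4)% 4/4
(7,5)% 4/4
(7,6)% 2/2
The smallest same-type fraction is 1/5 at (3,4), which reduces to 1/5. Any threshold above that leaves this agent unsatisfied.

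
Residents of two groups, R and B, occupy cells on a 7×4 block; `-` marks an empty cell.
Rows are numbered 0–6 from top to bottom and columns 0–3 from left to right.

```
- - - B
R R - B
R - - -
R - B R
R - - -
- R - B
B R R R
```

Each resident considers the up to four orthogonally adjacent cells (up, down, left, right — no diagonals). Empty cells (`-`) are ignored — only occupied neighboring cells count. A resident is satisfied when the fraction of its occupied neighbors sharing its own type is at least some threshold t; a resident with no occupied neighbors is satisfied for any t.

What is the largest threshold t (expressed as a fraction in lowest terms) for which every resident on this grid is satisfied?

0/1

Row 0: (0,3)B 1/1
Row 1: (1,0)R 2/2 · (1,1)R 1/1 · (1,3)B 1/1
Row 2: (2,0)R 2/2
Row 3: (3,0)R 2/2 · (3,2)B 0/1 · (3,3)R 0/1
Row 4: (4,0)R 1/1
Row 5: (5,1)R 1/1 · (5,3)B 0/1
Row 6: (6,0)B 0/1 · (6,1)R 2/3 · (6,2)R 2/2 · (6,3)R 1/2
The smallest same-type fraction is 0/1 at (3,2), which reduces to 0/1. Any threshold above that leaves this resident unsatisfied.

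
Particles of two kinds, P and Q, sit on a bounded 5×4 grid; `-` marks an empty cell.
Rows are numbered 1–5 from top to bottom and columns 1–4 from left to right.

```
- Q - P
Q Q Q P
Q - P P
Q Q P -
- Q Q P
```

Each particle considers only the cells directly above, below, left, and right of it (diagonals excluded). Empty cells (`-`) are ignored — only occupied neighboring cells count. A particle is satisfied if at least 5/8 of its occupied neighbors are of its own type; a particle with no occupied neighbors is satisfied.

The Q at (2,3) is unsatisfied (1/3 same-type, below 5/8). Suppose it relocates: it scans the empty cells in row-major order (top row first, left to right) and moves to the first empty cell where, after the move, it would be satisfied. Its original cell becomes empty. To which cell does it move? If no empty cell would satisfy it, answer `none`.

Vacating (2,3). Empty cells in order:
  (1,1): 2/2 same-type → satisfied — stop here.

(1,1)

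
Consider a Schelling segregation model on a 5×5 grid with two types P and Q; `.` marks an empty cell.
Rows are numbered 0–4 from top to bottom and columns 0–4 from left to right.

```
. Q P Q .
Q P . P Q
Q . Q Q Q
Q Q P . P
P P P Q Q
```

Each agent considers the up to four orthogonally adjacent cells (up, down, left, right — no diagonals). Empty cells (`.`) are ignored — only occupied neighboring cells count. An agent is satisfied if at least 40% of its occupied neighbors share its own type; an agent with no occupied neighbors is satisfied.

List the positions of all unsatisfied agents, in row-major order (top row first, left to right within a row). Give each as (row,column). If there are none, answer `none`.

(0,1), (0,2), (0,3), (1,1), (1,3), (3,1), (3,2), (3,4)

(0,1)Q 0/2 unhappy
(0,2)P 0/2 unhappy
(0,3)Q 0/2 unhappy
(1,0)Q 1/2 ok
(1,1)P 0/2 unhappy
(1,3)P 0/3 unhappy
(1,4)Q 1/2 ok
(2,0)Q 2/2 ok
(2,2)Q 1/2 ok
(2,3)Q 2/3 ok
(2,4)Q 2/3 ok
(3,0)Q 2/3 ok
(3,1)Q 1/3 unhappy
(3,2)P 1/3 unhappy
(3,4)P 0/2 unhappy
(4,0)P 1/2 ok
(4,1)P 2/3 ok
(4,2)P 2/3 ok
(4,3)Q 1/2 ok
(4,4)Q 1/2 ok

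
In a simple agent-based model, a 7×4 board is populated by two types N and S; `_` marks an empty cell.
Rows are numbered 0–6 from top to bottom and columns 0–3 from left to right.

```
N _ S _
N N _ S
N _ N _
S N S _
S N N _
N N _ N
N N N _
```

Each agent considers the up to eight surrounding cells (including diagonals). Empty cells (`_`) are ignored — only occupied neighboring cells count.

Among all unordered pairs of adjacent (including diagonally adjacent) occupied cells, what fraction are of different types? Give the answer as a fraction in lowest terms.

Scan each occupied cell's neighbors to the right and below (and the two forward diagonals) so each pair is counted once.
Row 0: N(0,0)–N(1,0)= N(0,0)–N(1,1)= S(0,2)–S(1,3)= S(0,2)–N(1,1)≠  → 1/4 unlike.
Row 1: N(1,0)–N(1,1)= N(1,0)–N(2,0)= N(1,1)–N(2,2)= N(1,1)–N(2,0)= S(1,3)–N(2,2)≠  → 1/5 unlike.
Row 2: N(2,0)–S(3,0)≠ N(2,0)–N(3,1)= N(2,2)–S(3,2)≠ N(2,2)–N(3,1)=  → 2/4 unlike.
Row 3: S(3,0)–N(3,1)≠ S(3,0)–S(4,0)= S(3,0)–N(4,1)≠ N(3,1)–S(3,2)≠ N(3,1)–N(4,1)= N(3,1)–N(4,2)= N(3,1)–S(4,0)≠ S(3,2)–N(4,2)≠ S(3,2)–N(4,1)≠  → 6/9 unlike.
Row 4: S(4,0)–N(4,1)≠ S(4,0)–N(5,0)≠ S(4,0)–N(5,1)≠ N(4,1)–N(4,2)= N(4,1)–N(5,1)= N(4,1)–N(5,0)= N(4,2)–N(5,3)= N(4,2)–N(5,1)=  → 3/8 unlike.
Row 5: N(5,0)–N(5,1)= N(5,0)–N(6,0)= N(5,0)–N(6,1)= N(5,1)–N(6,1)= N(5,1)–N(6,2)= N(5,1)–N(6,0)= N(5,3)–N(6,2)=  → 0/7 unlike.
Row 6: N(6,0)–N(6,1)= N(6,1)–N(6,2)=  → 0/2 unlike.
Total adjacent occupied pairs: 39; unlike-type pairs: 13.
13/39 reduces to 1/3.

1/3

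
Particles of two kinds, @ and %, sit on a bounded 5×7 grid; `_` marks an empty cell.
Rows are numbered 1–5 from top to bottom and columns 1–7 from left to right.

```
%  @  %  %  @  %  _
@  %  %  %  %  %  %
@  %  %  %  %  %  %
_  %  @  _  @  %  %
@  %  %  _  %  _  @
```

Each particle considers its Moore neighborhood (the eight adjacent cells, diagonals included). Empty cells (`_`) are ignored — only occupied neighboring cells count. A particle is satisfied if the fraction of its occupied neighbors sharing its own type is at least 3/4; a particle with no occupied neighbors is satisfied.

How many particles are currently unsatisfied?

17

(1,1)% 1/3 not
(1,2)@ 1/5 not
(1,3)% 4/5 satisfied
(1,4)% 4/5 satisfied
(1,5)@ 0/5 not
(1,6)% 3/4 satisfied
(2,1)@ 2/5 not
(2,2)% 5/8 not
(2,3)% 7/8 satisfied
(2,4)% 7/8 satisfied
(2,5)% 7/8 satisfied
(2,6)% 6/7 satisfied
(2,7)% 4/4 satisfied
(3,1)@ 1/4 not
(3,2)% 4/7 not
(3,3)% 6/7 satisfied
(3,4)% 5/7 not
(3,5)% 6/7 satisfied
(3,6)% 7/8 satisfied
(3,7)% 5/5 satisfied
(4,2)% 4/7 not
(4,3)@ 0/6 not
(4,5)@ 0/5 not
(4,6)% 5/7 not
(4,7)% 3/4 satisfied
(5,1)@ 0/2 not
(5,2)% 2/4 not
(5,3)% 2/3 not
(5,5)% 1/2 not
(5,7)@ 0/2 not
Unsatisfied: (1,1), (1,2), (1,5), (2,1), (2,2), (3,1), (3,2), (3,4), (4,2), (4,3), (4,5), (4,6), (5,1), (5,2), (5,3), (5,5), (5,7) — 17 in total.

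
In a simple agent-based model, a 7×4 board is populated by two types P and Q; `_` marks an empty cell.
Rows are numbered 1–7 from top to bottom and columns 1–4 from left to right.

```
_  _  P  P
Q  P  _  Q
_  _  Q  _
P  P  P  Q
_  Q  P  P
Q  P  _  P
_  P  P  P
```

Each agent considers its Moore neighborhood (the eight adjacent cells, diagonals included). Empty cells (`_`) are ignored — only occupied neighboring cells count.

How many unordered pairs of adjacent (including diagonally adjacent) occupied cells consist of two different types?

Scan each occupied cell's neighbors to the right and below (and the two forward diagonals) so each pair is counted once.
Row 1: P(1,3)–P(1,4)= P(1,3)–Q(2,4)≠ P(1,3)–P(2,2)= P(1,4)–Q(2,4)≠  → 2/4 unlike.
Row 2: Q(2,1)–P(2,2)≠ P(2,2)–Q(3,3)≠ Q(2,4)–Q(3,3)=  → 2/3 unlike.
Row 3: Q(3,3)–P(4,3)≠ Q(3,3)–Q(4,4)= Q(3,3)–P(4,2)≠  → 2/3 unlike.
Row 4: P(4,1)–P(4,2)= P(4,1)–Q(5,2)≠ P(4,2)–P(4,3)= P(4,2)–Q(5,2)≠ P(4,2)–P(5,3)= P(4,3)–Q(4,4)≠ P(4,3)–P(5,3)= P(4,3)–P(5,4)= P(4,3)–Q(5,2)≠ Q(4,4)–P(5,4)≠ Q(4,4)–P(5,3)≠  → 6/11 unlike.
Row 5: Q(5,2)–P(5,3)≠ Q(5,2)–P(6,2)≠ Q(5,2)–Q(6,1)= P(5,3)–P(5,4)= P(5,3)–P(6,4)= P(5,3)–P(6,2)= P(5,4)–P(6,4)=  → 2/7 unlike.
Row 6: Q(6,1)–P(6,2)≠ Q(6,1)–P(7,2)≠ P(6,2)–P(7,2)= P(6,2)–P(7,3)= P(6,4)–P(7,4)= P(6,4)–P(7,3)=  → 2/6 unlike.
Row 7: P(7,2)–P(7,3)= P(7,3)–P(7,4)=  → 0/2 unlike.
Total adjacent occupied pairs: 36; unlike-type pairs: 16.

16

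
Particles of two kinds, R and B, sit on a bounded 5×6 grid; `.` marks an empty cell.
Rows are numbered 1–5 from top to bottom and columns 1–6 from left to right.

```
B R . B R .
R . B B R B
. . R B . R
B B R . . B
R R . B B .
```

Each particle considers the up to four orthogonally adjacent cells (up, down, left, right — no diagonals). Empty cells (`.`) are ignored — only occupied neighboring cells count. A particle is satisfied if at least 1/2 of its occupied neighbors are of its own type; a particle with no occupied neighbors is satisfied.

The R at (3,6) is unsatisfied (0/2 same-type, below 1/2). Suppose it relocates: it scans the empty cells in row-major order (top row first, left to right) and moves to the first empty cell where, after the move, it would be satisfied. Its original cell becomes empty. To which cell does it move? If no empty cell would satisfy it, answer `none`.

(1,6)

Vacating (3,6). Empty cells in order:
  (1,3): 1/3 same-type → still unsatisfied.
  (1,6): 1/2 same-type → satisfied — stop here.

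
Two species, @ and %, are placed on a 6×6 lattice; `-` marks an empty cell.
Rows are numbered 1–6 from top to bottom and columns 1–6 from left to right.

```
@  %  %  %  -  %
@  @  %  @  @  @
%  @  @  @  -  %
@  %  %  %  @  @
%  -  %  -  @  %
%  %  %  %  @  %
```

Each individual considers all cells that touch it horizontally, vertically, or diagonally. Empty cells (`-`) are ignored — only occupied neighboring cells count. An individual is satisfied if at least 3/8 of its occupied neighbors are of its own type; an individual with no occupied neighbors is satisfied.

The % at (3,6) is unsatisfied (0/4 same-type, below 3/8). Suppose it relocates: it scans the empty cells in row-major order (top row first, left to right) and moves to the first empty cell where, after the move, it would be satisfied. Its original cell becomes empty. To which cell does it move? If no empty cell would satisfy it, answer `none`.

(1,5)

Vacating (3,6). Empty cells in order:
  (1,5): 2/5 same-type → satisfied — stop here.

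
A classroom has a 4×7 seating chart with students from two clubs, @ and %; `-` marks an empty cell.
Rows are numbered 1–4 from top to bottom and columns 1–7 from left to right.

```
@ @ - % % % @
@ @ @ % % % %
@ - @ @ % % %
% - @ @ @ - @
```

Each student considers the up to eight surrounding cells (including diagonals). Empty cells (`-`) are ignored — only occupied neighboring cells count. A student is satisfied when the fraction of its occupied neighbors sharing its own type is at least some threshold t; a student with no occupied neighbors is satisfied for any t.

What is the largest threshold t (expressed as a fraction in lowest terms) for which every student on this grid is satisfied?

0/1

Row 1: (1,1)@ 3/3 · (1,2)@ 4/4 · (1,4)% 3/4 · (1,5)% 5/5 · (1,6)% 4/5 · (1,7)@ 0/3
Row 2: (2,1)@ 4/4 · (2,2)@ 6/6 · (2,3)@ 4/6 · (2,4)% 4/7 · (2,5)% 7/8 · (2,6)% 7/8 · (2,7)% 4/5
Row 3: (3,1)@ 2/3 · (3,3)@ 5/6 · (3,4)@ 5/8 · (3,5)% 4/7 · (3,6)% 5/7 · (3,7)% 3/4
Row 4: (4,1)% 0/1 · (4,3)@ 3/3 · (4,4)@ 4/5 · (4,5)@ 2/4 · (4,7)@ 0/2
The smallest same-type fraction is 0/3 at (1,7), which reduces to 0/1. Any threshold above that leaves this student unsatisfied.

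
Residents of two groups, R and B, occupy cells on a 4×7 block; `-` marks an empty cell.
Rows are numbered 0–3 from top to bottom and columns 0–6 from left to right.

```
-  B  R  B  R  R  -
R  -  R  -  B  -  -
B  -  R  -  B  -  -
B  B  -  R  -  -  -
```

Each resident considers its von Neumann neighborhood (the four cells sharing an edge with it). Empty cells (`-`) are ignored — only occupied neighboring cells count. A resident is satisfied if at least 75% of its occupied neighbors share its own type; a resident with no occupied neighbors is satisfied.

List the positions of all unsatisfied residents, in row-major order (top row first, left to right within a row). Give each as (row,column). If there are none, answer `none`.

Row 0: (0,1)B 0/1 unhappy · (0,2)R 1/3 unhappy · (0,3)B 0/2 unhappy · (0,4)R 1/3 unhappy · (0,5)R 1/1 ok
Row 1: (1,0)R 0/1 unhappy · (1,2)R 2/2 ok · (1,4)B 1/2 unhappy
Row 2: (2,0)B 1/2 unhappy · (2,2)R 1/1 ok · (2,4)B 1/1 ok
Row 3: (3,0)B 2/2 ok · (3,1)B 1/1 ok · (3,3)R 0/0 ok

(0,1), (0,2), (0,3), (0,4), (1,0), (1,4), (2,0)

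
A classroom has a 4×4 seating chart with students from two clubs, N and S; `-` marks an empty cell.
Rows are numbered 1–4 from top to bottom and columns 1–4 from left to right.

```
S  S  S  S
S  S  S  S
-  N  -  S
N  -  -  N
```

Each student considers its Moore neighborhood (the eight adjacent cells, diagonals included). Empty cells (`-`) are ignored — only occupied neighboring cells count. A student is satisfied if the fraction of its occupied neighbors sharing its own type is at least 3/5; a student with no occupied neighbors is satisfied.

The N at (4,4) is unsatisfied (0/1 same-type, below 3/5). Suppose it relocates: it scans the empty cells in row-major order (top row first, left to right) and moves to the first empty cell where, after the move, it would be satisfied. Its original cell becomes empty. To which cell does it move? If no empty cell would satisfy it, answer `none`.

Vacating (4,4). Empty cells in order:
  (3,1): 2/4 same-type → still unsatisfied.
  (3,3): 1/5 same-type → still unsatisfied.
  (4,2): 2/2 same-type → satisfied — stop here.

(4,2)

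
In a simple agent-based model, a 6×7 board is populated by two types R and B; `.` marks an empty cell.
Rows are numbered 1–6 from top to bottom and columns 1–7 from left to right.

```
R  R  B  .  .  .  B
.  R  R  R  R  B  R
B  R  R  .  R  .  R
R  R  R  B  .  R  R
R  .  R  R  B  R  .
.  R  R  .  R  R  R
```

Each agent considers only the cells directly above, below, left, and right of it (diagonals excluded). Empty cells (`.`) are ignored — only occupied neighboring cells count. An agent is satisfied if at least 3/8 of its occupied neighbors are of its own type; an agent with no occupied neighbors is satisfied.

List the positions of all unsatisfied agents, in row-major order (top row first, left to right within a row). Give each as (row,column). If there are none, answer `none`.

(1,3), (1,7), (2,6), (2,7), (3,1), (4,4), (5,4), (5,5)

(1,1)R 1/1 ok
(1,2)R 2/3 ok
(1,3)B 0/2 unhappy
(1,7)B 0/1 unhappy
(2,2)R 3/3 ok
(2,3)R 3/4 ok
(2,4)R 2/2 ok
(2,5)R 2/3 ok
(2,6)B 0/2 unhappy
(2,7)R 1/3 unhappy
(3,1)B 0/2 unhappy
(3,2)R 3/4 ok
(3,3)R 3/3 ok
(3,5)R 1/1 ok
(3,7)R 2/2 ok
(4,1)R 2/3 ok
(4,2)R 3/3 ok
(4,3)R 3/4 ok
(4,4)B 0/2 unhappy
(4,6)R 2/2 ok
(4,7)R 2/2 ok
(5,1)R 1/1 ok
(5,3)R 3/3 ok
(5,4)R 1/3 unhappy
(5,5)B 0/3 unhappy
(5,6)R 2/3 ok
(6,2)R 1/1 ok
(6,3)R 2/2 ok
(6,5)R 1/2 ok
(6,6)R 3/3 ok
(6,7)R 1/1 ok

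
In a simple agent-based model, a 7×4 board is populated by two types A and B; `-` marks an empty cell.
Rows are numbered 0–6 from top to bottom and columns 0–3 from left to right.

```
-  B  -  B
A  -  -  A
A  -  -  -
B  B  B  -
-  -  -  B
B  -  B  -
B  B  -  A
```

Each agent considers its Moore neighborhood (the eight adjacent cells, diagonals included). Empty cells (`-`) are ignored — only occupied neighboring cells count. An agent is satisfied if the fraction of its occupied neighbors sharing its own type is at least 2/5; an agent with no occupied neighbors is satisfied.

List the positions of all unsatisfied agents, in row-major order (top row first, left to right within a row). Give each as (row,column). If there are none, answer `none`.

(0,1), (0,3), (1,3), (2,0), (6,3)

Row 0: (0,1)B 0/1 not · (0,3)B 0/1 not
Row 1: (1,0)A 1/2 satisfied · (1,3)A 0/1 not
Row 2: (2,0)A 1/3 not
Row 3: (3,0)B 1/2 satisfied · (3,1)B 2/3 satisfied · (3,2)B 2/2 satisfied
Row 4: (4,3)B 2/2 satisfied
Row 5: (5,0)B 2/2 satisfied · (5,2)B 2/3 satisfied
Row 6: (6,0)B 2/2 satisfied · (6,1)B 3/3 satisfied · (6,3)A 0/1 not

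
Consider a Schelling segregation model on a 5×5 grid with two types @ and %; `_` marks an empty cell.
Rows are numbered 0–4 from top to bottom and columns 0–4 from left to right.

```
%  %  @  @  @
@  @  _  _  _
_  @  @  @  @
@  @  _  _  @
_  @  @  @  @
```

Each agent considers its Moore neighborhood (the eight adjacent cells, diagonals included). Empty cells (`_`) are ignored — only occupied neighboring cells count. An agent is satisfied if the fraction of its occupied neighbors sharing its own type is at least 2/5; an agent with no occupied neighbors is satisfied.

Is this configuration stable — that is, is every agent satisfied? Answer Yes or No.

No

Row 0: (0,0)% 1/3 not · (0,1)% 1/4 not · (0,2)@ 2/3 satisfied · (0,3)@ 2/2 satisfied · (0,4)@ 1/1 satisfied
Row 1: (1,0)@ 2/4 satisfied · (1,1)@ 4/6 satisfied
Row 2: (2,1)@ 5/5 satisfied · (2,2)@ 4/4 satisfied · (2,3)@ 3/3 satisfied · (2,4)@ 2/2 satisfied
Row 3: (3,0)@ 3/3 satisfied · (3,1)@ 5/5 satisfied · (3,4)@ 4/4 satisfied
Row 4: (4,1)@ 3/3 satisfied · (4,2)@ 3/3 satisfied · (4,3)@ 3/3 satisfied · (4,4)@ 2/2 satisfied
For instance (0,0) has only 1/3 same-type neighbors, below 2/5.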